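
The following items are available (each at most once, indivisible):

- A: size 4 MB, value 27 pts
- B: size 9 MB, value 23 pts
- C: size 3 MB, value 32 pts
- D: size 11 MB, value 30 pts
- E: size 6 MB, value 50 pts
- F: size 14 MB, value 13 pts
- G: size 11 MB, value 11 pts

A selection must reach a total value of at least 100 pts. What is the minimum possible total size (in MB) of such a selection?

13

Subsets with value ≥ 100, sorted by total size:
- A+C+E: size 13, value 109
- B+C+E: size 18, value 105
- A+B+E: size 19, value 100
Minimum size: 13 MB.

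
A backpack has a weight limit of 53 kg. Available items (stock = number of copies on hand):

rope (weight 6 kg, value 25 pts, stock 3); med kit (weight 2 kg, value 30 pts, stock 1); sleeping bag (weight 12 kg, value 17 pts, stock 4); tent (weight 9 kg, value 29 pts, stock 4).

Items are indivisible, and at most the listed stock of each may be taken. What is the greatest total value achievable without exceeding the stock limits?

Top feasible selections:
- 2×rope + 1×med kit + 4×tent: weight 50, value 196
- 3×rope + 1×med kit + 3×tent: weight 47, value 192
Best: 196 pts.

196 pts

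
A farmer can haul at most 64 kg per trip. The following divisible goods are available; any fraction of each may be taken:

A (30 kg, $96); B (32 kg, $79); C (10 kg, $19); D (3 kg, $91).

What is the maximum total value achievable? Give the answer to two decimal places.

263.53

Take in order of value per unit:
- D (91/3 per unit): all 3 → value 91, running total 91.00
- A (96/30 per unit): all 30 → value 96, running total 187.00
- B (79/32 per unit): 31 of 32 → value 31×79/32 = 76.5313, running total 263.53
Total 263.53.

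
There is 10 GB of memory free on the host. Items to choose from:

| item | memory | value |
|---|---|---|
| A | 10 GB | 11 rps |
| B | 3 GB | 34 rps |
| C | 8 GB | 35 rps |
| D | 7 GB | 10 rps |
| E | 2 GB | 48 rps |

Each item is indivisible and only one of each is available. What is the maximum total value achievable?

Check high-value combinations within 10 GB:
- C+E: memory 8+2=10, value 35+48=83
- B+E: memory 3+2=5, value 34+48=82
- D+E: memory 7+2=9, value 10+48=58
- E: memory 2, value 48
Best: 83 rps.

83 rps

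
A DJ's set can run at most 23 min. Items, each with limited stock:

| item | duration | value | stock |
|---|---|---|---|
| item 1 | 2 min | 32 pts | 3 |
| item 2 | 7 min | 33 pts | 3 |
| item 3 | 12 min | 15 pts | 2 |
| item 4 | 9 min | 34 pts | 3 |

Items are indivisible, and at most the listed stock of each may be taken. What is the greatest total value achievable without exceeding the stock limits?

163 pts

Top feasible selections:
- 3×item 1 + 1×item 2 + 1×item 4: duration 22, value 163
- 3×item 1 + 2×item 2: duration 20, value 162
- 2×item 1 + 2×item 4: duration 22, value 132
Best: 163 pts.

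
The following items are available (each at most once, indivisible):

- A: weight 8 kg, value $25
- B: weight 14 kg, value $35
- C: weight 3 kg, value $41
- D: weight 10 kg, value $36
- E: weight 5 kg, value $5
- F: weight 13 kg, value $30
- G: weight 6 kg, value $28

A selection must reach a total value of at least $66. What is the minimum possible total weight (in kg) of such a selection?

Subsets with value ≥ 66, sorted by total weight:
- C+G: weight 9, value 69
- A+C: weight 11, value 66
- C+D: weight 13, value 77
- C+E+G: weight 14, value 74
Minimum weight: 9 kg.

9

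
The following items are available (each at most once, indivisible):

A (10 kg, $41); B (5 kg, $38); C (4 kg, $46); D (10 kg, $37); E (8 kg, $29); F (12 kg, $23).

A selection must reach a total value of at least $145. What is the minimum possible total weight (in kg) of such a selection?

27

Subsets with value ≥ 145, sorted by total weight:
- A+B+C+E: weight 27, value 154
- B+C+D+E: weight 27, value 150
Minimum weight: 27 kg.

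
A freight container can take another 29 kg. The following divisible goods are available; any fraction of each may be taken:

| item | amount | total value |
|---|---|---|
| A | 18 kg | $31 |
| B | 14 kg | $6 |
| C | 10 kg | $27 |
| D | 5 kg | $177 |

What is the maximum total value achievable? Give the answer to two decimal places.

Take in order of value per unit:
- D (177/5 per unit): all 5 → value 177, running total 177.00
- C (27/10 per unit): all 10 → value 27, running total 204.00
- A (31/18 per unit): 14 of 18 → value 14×31/18 = 24.1111, running total 228.11
Total 228.11.

228.11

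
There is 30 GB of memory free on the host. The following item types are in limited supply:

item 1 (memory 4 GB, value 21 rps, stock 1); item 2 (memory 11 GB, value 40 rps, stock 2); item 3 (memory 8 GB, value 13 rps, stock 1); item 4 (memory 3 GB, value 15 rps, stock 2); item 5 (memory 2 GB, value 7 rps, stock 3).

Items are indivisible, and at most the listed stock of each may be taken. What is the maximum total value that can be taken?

Top feasible selections:
- 2×item 2 + 2×item 4 + 1×item 5: memory 30, value 117
- 1×item 1 + 2×item 2 + 1×item 4: memory 29, value 116
- 1×item 1 + 2×item 2 + 2×item 5: memory 30, value 115
Best: 117 rps.

117 rps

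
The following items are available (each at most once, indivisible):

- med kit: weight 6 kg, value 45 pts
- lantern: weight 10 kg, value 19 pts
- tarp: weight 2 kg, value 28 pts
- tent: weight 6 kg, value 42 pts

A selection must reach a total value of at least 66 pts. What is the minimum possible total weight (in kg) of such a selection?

8

Subsets with value ≥ 66, sorted by total weight:
- med kit+tarp: weight 8, value 73
- tarp+tent: weight 8, value 70
- med kit+tent: weight 12, value 87
Minimum weight: 8 kg.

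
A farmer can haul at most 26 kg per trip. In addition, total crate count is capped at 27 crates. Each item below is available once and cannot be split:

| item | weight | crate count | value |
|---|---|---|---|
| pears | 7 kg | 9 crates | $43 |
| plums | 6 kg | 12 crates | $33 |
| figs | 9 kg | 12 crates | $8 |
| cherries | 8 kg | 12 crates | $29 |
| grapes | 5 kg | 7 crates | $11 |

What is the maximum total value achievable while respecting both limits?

$76

Feasible sets respecting both limits:
- pears+plums: weight 13, crate count 21, value 76
- pears+cherries: weight 15, crate count 21, value 72
- plums+cherries: weight 14, crate count 24, value 62
- pears+grapes: weight 12, crate count 16, value 54
Best: $76.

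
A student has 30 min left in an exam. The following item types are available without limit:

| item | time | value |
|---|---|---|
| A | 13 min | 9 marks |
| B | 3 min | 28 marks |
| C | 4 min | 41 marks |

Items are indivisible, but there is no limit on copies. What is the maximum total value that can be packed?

302 marks

Best value-per-unit is C at 41/4; filling with it alone gives 7×41 = 287.
Optimal mix: 2×B + 6×C → time 30, value 302.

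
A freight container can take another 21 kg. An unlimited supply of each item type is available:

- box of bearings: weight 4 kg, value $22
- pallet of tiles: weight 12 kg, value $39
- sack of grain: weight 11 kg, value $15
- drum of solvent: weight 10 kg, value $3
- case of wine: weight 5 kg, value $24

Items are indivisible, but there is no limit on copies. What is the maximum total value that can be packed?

$112

Best value-per-unit is box of bearings at 22/4; filling with it alone gives 5×22 = 110.
Optimal mix: 4×box of bearings + 1×case of wine → weight 21, value 112.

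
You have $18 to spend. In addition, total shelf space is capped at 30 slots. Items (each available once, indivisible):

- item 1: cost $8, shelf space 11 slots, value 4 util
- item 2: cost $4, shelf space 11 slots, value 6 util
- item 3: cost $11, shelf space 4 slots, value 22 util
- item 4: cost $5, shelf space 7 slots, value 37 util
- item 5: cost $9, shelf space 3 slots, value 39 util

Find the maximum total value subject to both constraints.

Feasible sets respecting both limits:
- item 2+item 4+item 5: cost 18, shelf space 21, value 82
- item 4+item 5: cost 14, shelf space 10, value 76
- item 3+item 4: cost 16, shelf space 11, value 59
- item 1+item 2+item 4: cost 17, shelf space 29, value 47
Best: 82 util.

82 util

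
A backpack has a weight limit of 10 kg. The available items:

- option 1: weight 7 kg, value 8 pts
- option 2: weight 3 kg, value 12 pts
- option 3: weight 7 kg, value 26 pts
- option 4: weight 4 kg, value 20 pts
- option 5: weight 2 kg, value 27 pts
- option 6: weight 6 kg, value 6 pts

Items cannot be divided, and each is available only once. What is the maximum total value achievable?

59 pts

This is a 0/1 knapsack; check combinations near the capacity.
- option 2+option 4+option 5: weight 3+4+2=9, value 12+20+27=59
- option 3+option 5: weight 7+2=9, value 26+27=53
- option 4+option 5: weight 4+2=6, value 20+27=47
- option 2+option 5: weight 3+2=5, value 12+27=39
- option 2+option 3: weight 3+7=10, value 12+26=38
Best: 59 pts.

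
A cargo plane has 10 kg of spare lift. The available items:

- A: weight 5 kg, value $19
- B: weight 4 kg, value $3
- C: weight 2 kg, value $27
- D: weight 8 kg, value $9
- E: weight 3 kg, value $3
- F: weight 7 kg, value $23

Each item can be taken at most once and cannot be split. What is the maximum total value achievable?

$50

Check high-value combinations within 10 kg:
- C+F: weight 2+7=9, value 27+23=50
- A+C+E: weight 5+2+3=10, value 19+27+3=49
- A+C: weight 5+2=7, value 19+27=46
- C+D: weight 2+8=10, value 27+9=36
Best: $50.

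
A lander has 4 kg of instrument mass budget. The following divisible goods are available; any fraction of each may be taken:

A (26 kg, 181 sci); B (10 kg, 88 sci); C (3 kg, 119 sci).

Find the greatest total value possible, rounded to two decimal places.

127.80

Take in order of value per unit:
- C (119/3 per unit): all 3 → value 119, running total 119.00
- B (88/10 per unit): 1 of 10 → value 1×88/10 = 8.8000, running total 127.80
Total 127.80.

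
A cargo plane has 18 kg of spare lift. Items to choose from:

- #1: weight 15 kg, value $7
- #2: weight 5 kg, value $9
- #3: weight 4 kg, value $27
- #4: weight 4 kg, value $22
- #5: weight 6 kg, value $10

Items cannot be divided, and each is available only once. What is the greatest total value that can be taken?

Check high-value combinations within 18 kg:
- #3+#4+#5: weight 4+4+6=14, value 27+22+10=59
- #2+#3+#4: weight 5+4+4=13, value 9+27+22=58
- #3+#4: weight 4+4=8, value 27+22=49
- #2+#3+#5: weight 5+4+6=15, value 9+27+10=46
- #2+#4+#5: weight 5+4+6=15, value 9+22+10=41
Best: $59.

$59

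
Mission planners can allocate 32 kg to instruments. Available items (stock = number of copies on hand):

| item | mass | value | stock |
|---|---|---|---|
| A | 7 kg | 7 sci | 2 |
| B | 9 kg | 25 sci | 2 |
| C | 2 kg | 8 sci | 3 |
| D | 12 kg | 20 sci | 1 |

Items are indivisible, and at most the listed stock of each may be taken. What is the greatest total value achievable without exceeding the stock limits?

81 sci

Best selections within mass 32 and stock limits:
- 1×A + 2×B + 3×C: mass 31, value 81
- 2×B + 1×C + 1×D: mass 32, value 78
Best: 81 sci.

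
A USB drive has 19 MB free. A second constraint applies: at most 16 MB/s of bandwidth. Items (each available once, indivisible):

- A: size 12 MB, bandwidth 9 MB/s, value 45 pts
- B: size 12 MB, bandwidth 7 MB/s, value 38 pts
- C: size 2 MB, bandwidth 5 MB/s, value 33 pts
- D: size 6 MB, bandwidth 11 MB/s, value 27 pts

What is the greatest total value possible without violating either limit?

78 pts

Feasible sets respecting both limits:
- A+C: size 14, bandwidth 14, value 78
- B+C: size 14, bandwidth 12, value 71
- C+D: size 8, bandwidth 16, value 60
- A: size 12, bandwidth 9, value 45
Best: 78 pts.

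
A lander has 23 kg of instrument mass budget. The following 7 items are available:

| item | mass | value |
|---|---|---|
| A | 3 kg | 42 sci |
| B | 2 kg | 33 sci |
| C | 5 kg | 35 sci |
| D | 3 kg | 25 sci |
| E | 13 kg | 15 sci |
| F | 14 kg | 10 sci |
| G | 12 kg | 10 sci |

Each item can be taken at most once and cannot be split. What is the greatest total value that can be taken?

135 sci

Check high-value combinations within 23 kg:
- A+B+C+D: mass 3+2+5+3=13, value 42+33+35+25=135
- A+B+C+E: mass 3+2+5+13=23, value 42+33+35+15=125
- A+B+C+G: mass 3+2+5+12=22, value 42+33+35+10=120
- A+B+D+E: mass 3+2+3+13=21, value 42+33+25+15=115
Best: 135 sci.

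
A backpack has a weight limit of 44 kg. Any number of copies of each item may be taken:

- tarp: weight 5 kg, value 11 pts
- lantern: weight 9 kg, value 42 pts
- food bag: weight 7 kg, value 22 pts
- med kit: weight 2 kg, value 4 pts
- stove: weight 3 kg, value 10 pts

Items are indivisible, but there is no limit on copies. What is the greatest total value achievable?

Best value-per-unit is lantern at 42/9; filling with it alone gives 4×42 = 168.
Optimal mix: 4×lantern + 1×med kit + 2×stove → weight 44, value 192.

192 pts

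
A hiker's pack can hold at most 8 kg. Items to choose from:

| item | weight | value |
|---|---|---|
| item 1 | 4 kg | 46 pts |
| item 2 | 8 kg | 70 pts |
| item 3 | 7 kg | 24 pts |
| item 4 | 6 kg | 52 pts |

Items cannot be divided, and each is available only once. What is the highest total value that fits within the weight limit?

70 pts

Check high-value combinations within 8 kg:
- item 2: weight 8, value 70
- item 4: weight 6, value 52
- item 1: weight 4, value 46
- item 3: weight 7, value 24
Best: 70 pts.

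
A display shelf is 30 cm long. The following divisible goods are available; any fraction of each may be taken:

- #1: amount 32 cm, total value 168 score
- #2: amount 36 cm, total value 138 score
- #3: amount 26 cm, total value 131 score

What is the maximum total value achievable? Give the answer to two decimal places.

Take in order of value per unit:
- #1 (168/32 per unit): 30 of 32 → value 30×168/32 = 157.5000, running total 157.50
Total 157.50.

157.50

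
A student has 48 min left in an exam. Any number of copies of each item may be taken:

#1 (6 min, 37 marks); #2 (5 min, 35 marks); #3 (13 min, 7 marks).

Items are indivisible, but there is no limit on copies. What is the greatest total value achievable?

Best value-per-unit is #2 at 35/5; filling with it alone gives 9×35 = 315.
Optimal mix: 3×#1 + 6×#2 → time 48, value 321.

321 marks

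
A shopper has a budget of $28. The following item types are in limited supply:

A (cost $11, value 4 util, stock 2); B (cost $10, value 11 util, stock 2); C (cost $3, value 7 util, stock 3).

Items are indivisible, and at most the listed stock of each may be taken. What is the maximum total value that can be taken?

36 util

Best selections within cost 28 and stock limits:
- 2×B + 2×C: cost 26, value 36
- 1×B + 3×C: cost 19, value 32
Best: 36 util.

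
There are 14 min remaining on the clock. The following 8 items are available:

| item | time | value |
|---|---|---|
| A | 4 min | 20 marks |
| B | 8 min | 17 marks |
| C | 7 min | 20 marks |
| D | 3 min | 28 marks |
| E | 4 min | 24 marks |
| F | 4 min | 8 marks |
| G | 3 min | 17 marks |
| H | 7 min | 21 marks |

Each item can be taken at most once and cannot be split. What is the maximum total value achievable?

Check high-value combinations within 14 min:
- A+D+E+G: time 4+3+4+3=14, value 20+28+24+17=89
- D+E+F+G: time 3+4+4+3=14, value 28+24+8+17=77
- A+D+F+G: time 4+3+4+3=14, value 20+28+8+17=73
Best: 89 marks.

89 marks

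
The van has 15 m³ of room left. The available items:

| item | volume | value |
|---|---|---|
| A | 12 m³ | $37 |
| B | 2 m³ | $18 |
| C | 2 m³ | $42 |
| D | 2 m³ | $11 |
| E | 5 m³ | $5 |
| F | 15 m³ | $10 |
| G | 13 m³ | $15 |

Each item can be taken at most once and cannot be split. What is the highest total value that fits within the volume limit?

$79

This is a 0/1 knapsack; check combinations near the capacity.
- A+C: volume 12+2=14, value 37+42=79
- B+C+D+E: volume 2+2+2+5=11, value 18+42+11+5=76
- B+C+D: volume 2+2+2=6, value 18+42+11=71
Best: $79.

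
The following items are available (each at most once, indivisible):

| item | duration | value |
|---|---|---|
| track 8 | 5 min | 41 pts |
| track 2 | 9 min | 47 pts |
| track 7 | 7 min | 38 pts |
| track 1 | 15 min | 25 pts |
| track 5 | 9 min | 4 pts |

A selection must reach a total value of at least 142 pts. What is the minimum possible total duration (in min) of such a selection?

36

Subsets with value ≥ 142, sorted by total duration:
- track 8+track 2+track 7+track 1: duration 36, value 151
- track 8+track 2+track 7+track 1+track 5: duration 45, value 155
Minimum duration: 36 min.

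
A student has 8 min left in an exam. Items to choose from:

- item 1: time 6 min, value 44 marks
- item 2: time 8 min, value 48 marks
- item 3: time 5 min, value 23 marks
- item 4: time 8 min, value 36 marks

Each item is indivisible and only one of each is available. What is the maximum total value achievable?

48 marks

Check high-value combinations within 8 min:
- item 2: time 8, value 48
- item 1: time 6, value 44
- item 4: time 8, value 36
- item 3: time 5, value 23
Best: 48 marks.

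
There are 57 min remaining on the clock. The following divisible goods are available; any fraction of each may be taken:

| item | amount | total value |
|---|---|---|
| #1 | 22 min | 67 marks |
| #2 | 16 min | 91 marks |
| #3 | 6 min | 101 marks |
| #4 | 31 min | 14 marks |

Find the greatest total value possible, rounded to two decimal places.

Take in order of value per unit:
- #3 (101/6 per unit): all 6 → value 101, running total 101.00
- #2 (91/16 per unit): all 16 → value 91, running total 192.00
- #1 (67/22 per unit): all 22 → value 67, running total 259.00
- #4 (14/31 per unit): 13 of 31 → value 13×14/31 = 5.8710, running total 264.87
Total 264.87.

264.87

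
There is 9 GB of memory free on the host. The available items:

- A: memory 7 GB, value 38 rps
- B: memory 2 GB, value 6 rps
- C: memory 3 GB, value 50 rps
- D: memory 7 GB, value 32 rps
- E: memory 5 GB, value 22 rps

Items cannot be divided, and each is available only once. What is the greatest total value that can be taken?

72 rps

Check high-value combinations within 9 GB:
- C+E: memory 3+5=8, value 50+22=72
- B+C: memory 2+3=5, value 6+50=56
- C: memory 3, value 50
- A+B: memory 7+2=9, value 38+6=44
- A: memory 7, value 38
Best: 72 rps.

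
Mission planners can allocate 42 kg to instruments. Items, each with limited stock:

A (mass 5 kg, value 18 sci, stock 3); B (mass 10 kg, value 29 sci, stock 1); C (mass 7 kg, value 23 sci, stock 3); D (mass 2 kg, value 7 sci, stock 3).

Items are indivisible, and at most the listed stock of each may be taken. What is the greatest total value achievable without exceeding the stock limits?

Best selections within mass 42 and stock limits:
- 3×A + 3×C + 3×D: mass 42, value 144
- 3×A + 3×C + 2×D: mass 40, value 137
Best: 144 sci.

144 sci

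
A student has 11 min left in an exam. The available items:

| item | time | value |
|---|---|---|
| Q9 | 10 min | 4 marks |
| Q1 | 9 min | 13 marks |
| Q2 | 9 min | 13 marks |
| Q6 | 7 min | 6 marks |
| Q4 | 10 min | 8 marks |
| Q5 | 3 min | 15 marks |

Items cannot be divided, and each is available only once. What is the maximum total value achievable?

This is a 0/1 knapsack; check combinations near the capacity.
- Q6+Q5: time 7+3=10, value 6+15=21
- Q5: time 3, value 15
- Q1: time 9, value 13
- Q2: time 9, value 13
Best: 21 marks.

21 marks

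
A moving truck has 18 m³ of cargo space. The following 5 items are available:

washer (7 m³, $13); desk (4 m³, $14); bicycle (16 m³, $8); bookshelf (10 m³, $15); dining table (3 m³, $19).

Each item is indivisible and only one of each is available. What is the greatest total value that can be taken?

$48

Check high-value combinations within 18 m³:
- desk+bookshelf+dining table: volume 4+10+3=17, value 14+15+19=48
- washer+desk+dining table: volume 7+4+3=14, value 13+14+19=46
- bookshelf+dining table: volume 10+3=13, value 15+19=34
- desk+dining table: volume 4+3=7, value 14+19=33
Best: $48.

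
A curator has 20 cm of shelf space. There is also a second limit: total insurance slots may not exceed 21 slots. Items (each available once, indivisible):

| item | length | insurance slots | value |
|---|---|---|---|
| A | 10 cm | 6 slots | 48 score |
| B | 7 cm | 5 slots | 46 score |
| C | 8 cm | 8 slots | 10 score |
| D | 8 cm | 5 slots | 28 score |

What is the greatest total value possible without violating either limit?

Feasible sets respecting both limits:
- A+B: length 17, insurance slots 11, value 94
- A+D: length 18, insurance slots 11, value 76
- B+D: length 15, insurance slots 10, value 74
Best: 94 score.

94 score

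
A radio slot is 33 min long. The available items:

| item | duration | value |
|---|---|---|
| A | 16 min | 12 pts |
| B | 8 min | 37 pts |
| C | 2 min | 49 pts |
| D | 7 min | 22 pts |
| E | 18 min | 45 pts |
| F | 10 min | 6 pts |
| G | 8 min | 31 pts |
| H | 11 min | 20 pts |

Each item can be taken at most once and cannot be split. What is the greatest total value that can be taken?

This is a 0/1 knapsack; check combinations near the capacity.
- B+C+D+G: duration 8+2+7+8=25, value 37+49+22+31=139
- B+C+G+H: duration 8+2+8+11=29, value 37+49+31+20=137
- B+C+E: duration 8+2+18=28, value 37+49+45=131
Best: 139 pts.

139 pts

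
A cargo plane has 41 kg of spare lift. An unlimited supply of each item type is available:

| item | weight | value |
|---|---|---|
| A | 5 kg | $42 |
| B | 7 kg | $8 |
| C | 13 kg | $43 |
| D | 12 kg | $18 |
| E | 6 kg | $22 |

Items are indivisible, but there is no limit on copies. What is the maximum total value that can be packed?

Best value-per-unit is A at 42/5, and filling with it alone uses weight 8×5=40. No mix of the others beats 8×42 = 336.

$336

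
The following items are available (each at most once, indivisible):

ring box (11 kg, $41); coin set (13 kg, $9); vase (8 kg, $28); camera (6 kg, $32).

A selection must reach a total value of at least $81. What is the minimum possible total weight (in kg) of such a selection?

Subsets with value ≥ 81, sorted by total weight:
- ring box+vase+camera: weight 25, value 101
- ring box+coin set+camera: weight 30, value 82
- ring box+coin set+vase+camera: weight 38, value 110
Minimum weight: 25 kg.

25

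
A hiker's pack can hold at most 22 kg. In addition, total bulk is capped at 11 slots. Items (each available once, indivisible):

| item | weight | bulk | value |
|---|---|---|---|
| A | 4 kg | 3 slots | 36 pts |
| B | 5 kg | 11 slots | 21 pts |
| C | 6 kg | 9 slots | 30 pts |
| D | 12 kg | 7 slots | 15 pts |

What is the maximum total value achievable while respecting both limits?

51 pts

Feasible sets respecting both limits:
- A+D: weight 16, bulk 10, value 51
- A: weight 4, bulk 3, value 36
- C: weight 6, bulk 9, value 30
Best: 51 pts.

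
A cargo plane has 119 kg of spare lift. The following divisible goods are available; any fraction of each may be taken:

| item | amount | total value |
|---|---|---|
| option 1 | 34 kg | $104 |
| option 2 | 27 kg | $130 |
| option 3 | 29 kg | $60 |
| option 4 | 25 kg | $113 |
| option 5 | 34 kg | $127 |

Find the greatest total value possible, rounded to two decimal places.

Take in order of value per unit:
- option 2 (130/27 per unit): all 27 → value 130, running total 130.00
- option 4 (113/25 per unit): all 25 → value 113, running total 243.00
- option 5 (127/34 per unit): all 34 → value 127, running total 370.00
- option 1 (104/34 per unit): 33 of 34 → value 33×104/34 = 100.9412, running total 470.94
Total 470.94.

470.94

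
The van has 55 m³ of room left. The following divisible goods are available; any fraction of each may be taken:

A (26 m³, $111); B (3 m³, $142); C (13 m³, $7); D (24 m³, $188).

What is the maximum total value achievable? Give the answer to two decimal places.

Take in order of value per unit:
- B (142/3 per unit): all 3 → value 142, running total 142.00
- D (188/24 per unit): all 24 → value 188, running total 330.00
- A (111/26 per unit): all 26 → value 111, running total 441.00
- C (7/13 per unit): 2 of 13 → value 2×7/13 = 1.0769, running total 442.08
Total 442.08.

442.08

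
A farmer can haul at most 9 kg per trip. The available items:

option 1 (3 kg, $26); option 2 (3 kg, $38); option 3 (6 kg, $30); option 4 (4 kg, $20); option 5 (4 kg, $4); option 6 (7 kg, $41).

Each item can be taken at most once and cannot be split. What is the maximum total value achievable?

This is a 0/1 knapsack; check combinations near the capacity.
- option 2+option 3: weight 3+6=9, value 38+30=68
- option 1+option 2: weight 3+3=6, value 26+38=64
- option 2+option 4: weight 3+4=7, value 38+20=58
- option 1+option 3: weight 3+6=9, value 26+30=56
- option 1+option 4: weight 3+4=7, value 26+20=46
Best: $68.

$68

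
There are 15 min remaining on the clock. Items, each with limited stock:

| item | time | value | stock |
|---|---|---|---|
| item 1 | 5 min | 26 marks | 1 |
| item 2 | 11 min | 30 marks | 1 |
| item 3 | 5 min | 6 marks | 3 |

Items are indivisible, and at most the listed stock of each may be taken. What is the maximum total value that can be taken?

38 marks

Best selections within time 15 and stock limits:
- 1×item 1 + 2×item 3: time 15, value 38
- 1×item 1 + 1×item 3: time 10, value 32
- 1×item 2: time 11, value 30
Best: 38 marks.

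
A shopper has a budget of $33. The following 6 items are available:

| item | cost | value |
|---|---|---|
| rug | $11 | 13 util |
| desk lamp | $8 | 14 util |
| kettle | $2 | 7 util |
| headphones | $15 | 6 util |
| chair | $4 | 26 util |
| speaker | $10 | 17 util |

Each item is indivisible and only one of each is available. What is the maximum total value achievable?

70 util

Check high-value combinations within $33:
- rug+desk lamp+chair+speaker: cost 11+8+4+10=33, value 13+14+26+17=70
- desk lamp+kettle+chair+speaker: cost 8+2+4+10=24, value 14+7+26+17=64
- rug+kettle+chair+speaker: cost 11+2+4+10=27, value 13+7+26+17=63
Best: 70 util.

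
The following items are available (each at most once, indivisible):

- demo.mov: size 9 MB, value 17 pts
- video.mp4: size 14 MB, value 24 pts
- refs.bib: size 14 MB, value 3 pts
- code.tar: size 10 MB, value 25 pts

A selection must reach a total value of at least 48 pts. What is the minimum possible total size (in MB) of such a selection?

24

Subsets with value ≥ 48, sorted by total size:
- video.mp4+code.tar: size 24, value 49
- demo.mov+video.mp4+code.tar: size 33, value 66
- video.mp4+refs.bib+code.tar: size 38, value 52
Minimum size: 24 MB.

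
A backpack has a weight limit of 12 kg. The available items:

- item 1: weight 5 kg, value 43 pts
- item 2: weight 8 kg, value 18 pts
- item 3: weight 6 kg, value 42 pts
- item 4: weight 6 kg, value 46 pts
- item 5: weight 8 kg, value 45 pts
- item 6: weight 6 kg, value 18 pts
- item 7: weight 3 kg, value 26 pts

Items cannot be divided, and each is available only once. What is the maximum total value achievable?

89 pts

Check high-value combinations within 12 kg:
- item 1+item 4: weight 5+6=11, value 43+46=89
- item 3+item 4: weight 6+6=12, value 42+46=88
- item 1+item 3: weight 5+6=11, value 43+42=85
- item 4+item 7: weight 6+3=9, value 46+26=72
Best: 89 pts.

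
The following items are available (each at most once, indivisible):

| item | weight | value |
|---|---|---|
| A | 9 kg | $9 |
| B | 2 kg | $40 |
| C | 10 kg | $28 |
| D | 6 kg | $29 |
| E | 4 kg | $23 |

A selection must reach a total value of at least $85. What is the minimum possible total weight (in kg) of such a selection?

12

Subsets with value ≥ 85, sorted by total weight:
- B+D+E: weight 12, value 92
- B+C+E: weight 16, value 91
- B+C+D: weight 18, value 97
- A+B+D+E: weight 21, value 101
Minimum weight: 12 kg.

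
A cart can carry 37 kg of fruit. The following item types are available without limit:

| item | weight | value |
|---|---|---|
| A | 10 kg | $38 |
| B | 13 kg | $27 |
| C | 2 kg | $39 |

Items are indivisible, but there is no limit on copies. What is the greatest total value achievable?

$702

Best value-per-unit is C at 39/2, and filling with it alone uses weight 18×2=36. No mix of the others beats 18×39 = 702.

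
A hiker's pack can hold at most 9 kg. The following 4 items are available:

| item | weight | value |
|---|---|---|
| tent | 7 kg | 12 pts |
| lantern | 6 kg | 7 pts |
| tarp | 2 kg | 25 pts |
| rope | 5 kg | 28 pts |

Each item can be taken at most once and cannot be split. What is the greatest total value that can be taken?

53 pts

This is a 0/1 knapsack; check combinations near the capacity.
- tarp+rope: weight 2+5=7, value 25+28=53
- tent+tarp: weight 7+2=9, value 12+25=37
- lantern+tarp: weight 6+2=8, value 7+25=32
Best: 53 pts.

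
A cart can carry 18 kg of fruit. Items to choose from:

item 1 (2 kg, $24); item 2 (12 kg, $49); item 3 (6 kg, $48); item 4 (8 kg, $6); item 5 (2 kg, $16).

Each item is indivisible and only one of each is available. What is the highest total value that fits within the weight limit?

$97

Check high-value combinations within 18 kg:
- item 2+item 3: weight 12+6=18, value 49+48=97
- item 1+item 3+item 4+item 5: weight 2+6+8+2=18, value 24+48+6+16=94
- item 1+item 2+item 5: weight 2+12+2=16, value 24+49+16=89
Best: $97.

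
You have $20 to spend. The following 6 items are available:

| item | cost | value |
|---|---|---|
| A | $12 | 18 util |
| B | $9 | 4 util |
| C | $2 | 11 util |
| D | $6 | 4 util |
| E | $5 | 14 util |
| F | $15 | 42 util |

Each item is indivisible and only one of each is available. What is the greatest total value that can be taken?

56 util

Check high-value combinations within $20:
- E+F: cost 5+15=20, value 14+42=56
- C+F: cost 2+15=17, value 11+42=53
- A+C+E: cost 12+2+5=19, value 18+11+14=43
Best: 56 util.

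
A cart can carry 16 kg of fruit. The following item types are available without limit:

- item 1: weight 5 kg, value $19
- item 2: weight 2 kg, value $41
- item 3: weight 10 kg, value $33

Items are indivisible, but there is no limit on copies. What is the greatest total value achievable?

$328

Best value-per-unit is item 2 at 41/2, and filling with it alone uses weight 8×2=16. No mix of the others beats 8×41 = 328.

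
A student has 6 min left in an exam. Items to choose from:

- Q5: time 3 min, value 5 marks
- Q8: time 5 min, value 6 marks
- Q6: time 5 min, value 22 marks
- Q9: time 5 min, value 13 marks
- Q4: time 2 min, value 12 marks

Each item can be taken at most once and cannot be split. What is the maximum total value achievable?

22 marks

Check high-value combinations within 6 min:
- Q6: time 5, value 22
- Q5+Q4: time 3+2=5, value 5+12=17
- Q9: time 5, value 13
- Q4: time 2, value 12
Best: 22 marks.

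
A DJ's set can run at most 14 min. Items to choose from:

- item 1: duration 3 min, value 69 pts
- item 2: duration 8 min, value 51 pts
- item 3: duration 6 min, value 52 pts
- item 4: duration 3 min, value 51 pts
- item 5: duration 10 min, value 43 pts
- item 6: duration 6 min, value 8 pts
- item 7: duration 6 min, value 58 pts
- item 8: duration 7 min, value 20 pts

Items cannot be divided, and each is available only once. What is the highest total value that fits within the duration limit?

Check high-value combinations within 14 min:
- item 1+item 4+item 7: duration 3+3+6=12, value 69+51+58=178
- item 1+item 3+item 4: duration 3+6+3=12, value 69+52+51=172
- item 1+item 2+item 4: duration 3+8+3=14, value 69+51+51=171
Best: 178 pts.

178 pts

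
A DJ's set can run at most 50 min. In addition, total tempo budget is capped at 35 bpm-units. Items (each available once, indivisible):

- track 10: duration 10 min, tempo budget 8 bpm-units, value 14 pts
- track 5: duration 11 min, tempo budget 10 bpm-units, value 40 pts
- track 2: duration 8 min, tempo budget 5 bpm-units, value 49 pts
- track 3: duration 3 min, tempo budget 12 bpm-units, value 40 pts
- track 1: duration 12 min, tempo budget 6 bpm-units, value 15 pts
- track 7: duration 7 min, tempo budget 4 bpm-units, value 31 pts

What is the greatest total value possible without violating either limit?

160 pts

Feasible sets respecting both limits:
- track 5+track 2+track 3+track 7: duration 29, tempo budget 31, value 160
- track 10+track 5+track 2+track 1+track 7: duration 48, tempo budget 33, value 149
- track 10+track 2+track 3+track 1+track 7: duration 40, tempo budget 35, value 149
- track 5+track 2+track 3+track 1: duration 34, tempo budget 33, value 144
Best: 160 pts.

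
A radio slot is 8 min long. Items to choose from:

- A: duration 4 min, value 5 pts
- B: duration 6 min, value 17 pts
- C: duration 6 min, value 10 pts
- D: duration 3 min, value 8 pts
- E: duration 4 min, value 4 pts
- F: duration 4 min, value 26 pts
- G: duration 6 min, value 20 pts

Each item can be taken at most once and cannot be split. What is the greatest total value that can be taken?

34 pts

Check high-value combinations within 8 min:
- D+F: duration 3+4=7, value 8+26=34
- A+F: duration 4+4=8, value 5+26=31
- E+F: duration 4+4=8, value 4+26=30
- F: duration 4, value 26
- G: duration 6, value 20
Best: 34 pts.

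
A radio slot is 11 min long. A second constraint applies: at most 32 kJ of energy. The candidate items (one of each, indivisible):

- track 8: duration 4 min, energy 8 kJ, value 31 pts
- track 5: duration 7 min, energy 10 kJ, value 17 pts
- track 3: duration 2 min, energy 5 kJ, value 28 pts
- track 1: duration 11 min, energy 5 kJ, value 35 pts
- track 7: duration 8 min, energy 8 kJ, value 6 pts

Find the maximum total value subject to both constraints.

59 pts

Feasible sets respecting both limits:
- track 8+track 3: duration 6, energy 13, value 59
- track 8+track 5: duration 11, energy 18, value 48
- track 5+track 3: duration 9, energy 15, value 45
Best: 59 pts.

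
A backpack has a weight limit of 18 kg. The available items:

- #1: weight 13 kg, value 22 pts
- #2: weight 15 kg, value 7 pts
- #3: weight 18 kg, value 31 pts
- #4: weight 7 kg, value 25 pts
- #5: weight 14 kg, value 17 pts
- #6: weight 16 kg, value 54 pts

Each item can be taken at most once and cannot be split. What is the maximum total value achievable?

Check high-value combinations within 18 kg:
- #6: weight 16, value 54
- #3: weight 18, value 31
- #4: weight 7, value 25
- #1: weight 13, value 22
- #5: weight 14, value 17
Best: 54 pts.

54 pts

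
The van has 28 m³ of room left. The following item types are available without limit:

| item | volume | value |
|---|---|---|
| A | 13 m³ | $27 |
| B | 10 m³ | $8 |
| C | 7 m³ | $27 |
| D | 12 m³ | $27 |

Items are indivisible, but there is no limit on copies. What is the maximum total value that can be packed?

$108

Best value-per-unit is C at 27/7, and filling with it alone uses volume 4×7=28. No mix of the others beats 4×27 = 108.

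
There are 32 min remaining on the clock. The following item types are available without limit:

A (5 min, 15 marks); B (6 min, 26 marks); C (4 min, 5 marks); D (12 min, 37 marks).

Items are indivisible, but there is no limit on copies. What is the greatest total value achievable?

Best value-per-unit is B at 26/6, and filling with it alone uses time 5×6=30. No mix of the others beats 5×26 = 130.

130 marks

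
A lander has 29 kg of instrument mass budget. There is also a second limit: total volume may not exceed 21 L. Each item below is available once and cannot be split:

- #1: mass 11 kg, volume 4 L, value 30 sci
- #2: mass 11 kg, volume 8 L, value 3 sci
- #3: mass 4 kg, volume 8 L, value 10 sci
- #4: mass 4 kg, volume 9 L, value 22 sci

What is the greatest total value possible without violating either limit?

Feasible sets respecting both limits:
- #1+#3+#4: mass 19, volume 21, value 62
- #1+#2+#4: mass 26, volume 21, value 55
- #1+#4: mass 15, volume 13, value 52
Best: 62 sci.

62 sci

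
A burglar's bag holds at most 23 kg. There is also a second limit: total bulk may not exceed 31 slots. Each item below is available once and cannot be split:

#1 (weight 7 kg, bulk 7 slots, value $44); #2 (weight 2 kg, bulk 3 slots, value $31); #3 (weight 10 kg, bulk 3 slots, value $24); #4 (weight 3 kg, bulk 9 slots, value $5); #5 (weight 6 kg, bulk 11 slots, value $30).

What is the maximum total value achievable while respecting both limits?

$110

Feasible sets respecting both limits:
- #1+#2+#4+#5: weight 18, bulk 30, value 110
- #1+#2+#5: weight 15, bulk 21, value 105
- #1+#2+#3+#4: weight 22, bulk 22, value 104
Best: $110.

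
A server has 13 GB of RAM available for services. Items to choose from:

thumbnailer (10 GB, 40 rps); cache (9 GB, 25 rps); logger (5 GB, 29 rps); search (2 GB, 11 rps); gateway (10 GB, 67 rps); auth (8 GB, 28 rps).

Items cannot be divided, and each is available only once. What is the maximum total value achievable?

Check high-value combinations within 13 GB:
- search+gateway: memory 2+10=12, value 11+67=78
- gateway: memory 10, value 67
- logger+auth: memory 5+8=13, value 29+28=57
- thumbnailer+search: memory 10+2=12, value 40+11=51
Best: 78 rps.

78 rps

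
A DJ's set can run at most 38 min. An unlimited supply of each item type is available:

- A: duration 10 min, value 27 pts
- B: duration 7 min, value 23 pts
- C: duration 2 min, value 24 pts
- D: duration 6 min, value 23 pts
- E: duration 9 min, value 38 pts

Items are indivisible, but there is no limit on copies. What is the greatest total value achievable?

Best value-per-unit is C at 24/2, and filling with it alone uses duration 19×2=38. No mix of the others beats 19×24 = 456.

456 pts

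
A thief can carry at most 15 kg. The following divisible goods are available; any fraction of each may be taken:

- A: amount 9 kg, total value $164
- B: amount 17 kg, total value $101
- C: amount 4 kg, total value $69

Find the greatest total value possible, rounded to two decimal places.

Take in order of value per unit:
- A (164/9 per unit): all 9 → value 164, running total 164.00
- C (69/4 per unit): all 4 → value 69, running total 233.00
- B (101/17 per unit): 2 of 17 → value 2×101/17 = 11.8824, running total 244.88
Total 244.88.

244.88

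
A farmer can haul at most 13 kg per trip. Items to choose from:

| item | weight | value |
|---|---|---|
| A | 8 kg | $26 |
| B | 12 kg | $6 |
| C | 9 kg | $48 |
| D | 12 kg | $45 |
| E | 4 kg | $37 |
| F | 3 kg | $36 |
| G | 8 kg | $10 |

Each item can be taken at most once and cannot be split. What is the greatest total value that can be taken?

Check high-value combinations within 13 kg:
- C+E: weight 9+4=13, value 48+37=85
- C+F: weight 9+3=12, value 48+36=84
- E+F: weight 4+3=7, value 37+36=73
Best: $85.

$85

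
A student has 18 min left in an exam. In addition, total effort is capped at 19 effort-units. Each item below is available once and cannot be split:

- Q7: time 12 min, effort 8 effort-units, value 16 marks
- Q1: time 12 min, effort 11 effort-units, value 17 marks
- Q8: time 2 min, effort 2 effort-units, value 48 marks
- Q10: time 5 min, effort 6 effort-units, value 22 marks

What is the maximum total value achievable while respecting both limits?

Feasible sets respecting both limits:
- Q8+Q10: time 7, effort 8, value 70
- Q1+Q8: time 14, effort 13, value 65
- Q7+Q8: time 14, effort 10, value 64
- Q8: time 2, effort 2, value 48
Best: 70 marks.

70 marks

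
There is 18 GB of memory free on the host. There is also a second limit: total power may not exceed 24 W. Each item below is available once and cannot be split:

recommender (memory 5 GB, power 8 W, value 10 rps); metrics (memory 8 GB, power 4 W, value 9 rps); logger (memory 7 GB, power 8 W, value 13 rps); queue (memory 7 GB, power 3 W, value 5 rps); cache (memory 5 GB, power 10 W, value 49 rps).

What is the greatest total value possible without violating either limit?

68 rps

Feasible sets respecting both limits:
- recommender+metrics+cache: memory 18, power 22, value 68
- recommender+queue+cache: memory 17, power 21, value 64
- logger+cache: memory 12, power 18, value 62
- recommender+cache: memory 10, power 18, value 59
Best: 68 rps.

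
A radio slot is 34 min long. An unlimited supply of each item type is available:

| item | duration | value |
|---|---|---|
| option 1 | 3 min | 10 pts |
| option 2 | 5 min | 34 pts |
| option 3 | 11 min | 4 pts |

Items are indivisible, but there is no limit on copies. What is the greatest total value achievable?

Best value-per-unit is option 2 at 34/5; filling with it alone gives 6×34 = 204.
Optimal mix: 1×option 1 + 6×option 2 → duration 33, value 214.

214 pts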